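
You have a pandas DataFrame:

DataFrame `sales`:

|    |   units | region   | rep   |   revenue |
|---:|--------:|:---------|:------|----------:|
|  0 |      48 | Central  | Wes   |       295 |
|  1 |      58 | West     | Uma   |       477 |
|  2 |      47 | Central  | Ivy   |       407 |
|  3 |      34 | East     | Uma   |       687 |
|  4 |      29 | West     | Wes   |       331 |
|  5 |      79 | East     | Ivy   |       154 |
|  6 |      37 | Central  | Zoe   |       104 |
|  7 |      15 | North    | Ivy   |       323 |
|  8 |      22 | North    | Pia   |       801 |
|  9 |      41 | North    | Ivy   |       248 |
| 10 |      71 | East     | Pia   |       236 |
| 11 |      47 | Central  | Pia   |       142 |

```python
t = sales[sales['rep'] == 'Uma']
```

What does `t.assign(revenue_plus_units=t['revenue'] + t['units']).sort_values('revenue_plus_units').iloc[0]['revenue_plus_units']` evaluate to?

535

filter rows where rep == 'Uma':
   units region  rep  revenue
1     58   West  Uma      477
3     34   East  Uma      687
add column revenue_plus_units = t['revenue'] + t['units']:
   units region  rep  revenue  revenue_plus_units
1     58   West  Uma      477                 535
3     34   East  Uma      687                 721
sort by revenue_plus_units:
   units region  rep  revenue  revenue_plus_units
1     58   West  Uma      477                 535
3     34   East  Uma      687                 721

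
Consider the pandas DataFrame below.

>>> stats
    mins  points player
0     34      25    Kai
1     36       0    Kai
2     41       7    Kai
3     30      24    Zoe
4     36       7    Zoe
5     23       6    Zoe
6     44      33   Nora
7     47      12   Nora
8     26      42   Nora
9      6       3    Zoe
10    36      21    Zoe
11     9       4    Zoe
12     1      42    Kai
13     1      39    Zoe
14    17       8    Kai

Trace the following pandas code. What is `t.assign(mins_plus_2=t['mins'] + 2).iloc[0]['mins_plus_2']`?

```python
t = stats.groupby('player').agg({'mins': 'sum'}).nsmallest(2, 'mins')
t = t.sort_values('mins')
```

group by player, sum of mins:
        mins
player      
Kai      129
Nora     117
Zoe      141
take 2 rows with smallest mins:
        mins
player      
Nora     117
Kai      129
sort by mins:
        mins
player      
Nora     117
Kai      129
add column mins_plus_2 = t['mins'] + 2:
        mins  mins_plus_2
player                   
Nora     117          119
Kai      129          131
Taking the value at position 0, column 'mins_plus_2' gives 119.

119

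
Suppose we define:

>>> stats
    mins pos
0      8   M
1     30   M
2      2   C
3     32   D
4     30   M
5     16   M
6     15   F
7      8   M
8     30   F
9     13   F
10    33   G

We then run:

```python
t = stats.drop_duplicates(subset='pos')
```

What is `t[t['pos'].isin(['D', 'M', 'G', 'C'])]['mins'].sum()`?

75

drop duplicate pos (keep=first):
    mins pos
0      8   M
2      2   C
3     32   D
6     15   F
10    33   G
filter rows where pos in ['D', 'M', 'G', 'C']:
    mins pos
0      8   M
2      2   C
3     32   D
10    33   G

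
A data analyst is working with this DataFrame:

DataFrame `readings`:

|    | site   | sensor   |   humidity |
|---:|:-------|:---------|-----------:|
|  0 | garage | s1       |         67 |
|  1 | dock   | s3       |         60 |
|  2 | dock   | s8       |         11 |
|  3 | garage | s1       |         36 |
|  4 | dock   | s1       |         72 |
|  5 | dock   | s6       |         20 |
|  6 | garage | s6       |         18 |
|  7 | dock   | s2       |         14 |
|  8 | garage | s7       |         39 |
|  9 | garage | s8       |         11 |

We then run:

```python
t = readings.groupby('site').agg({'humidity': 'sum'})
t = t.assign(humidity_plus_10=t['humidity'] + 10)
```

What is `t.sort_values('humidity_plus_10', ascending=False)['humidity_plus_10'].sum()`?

368

group by site, sum of humidity:
        humidity
site            
dock         177
garage       171
add column humidity_plus_10 = t['humidity'] + 10:
        humidity  humidity_plus_10
site                              
dock         177               187
garage       171               181
sort by humidity_plus_10 descending:
        humidity  humidity_plus_10
site                              
dock         177               187
garage       171               181
Reading off the sum of column 'humidity_plus_10', we get 368.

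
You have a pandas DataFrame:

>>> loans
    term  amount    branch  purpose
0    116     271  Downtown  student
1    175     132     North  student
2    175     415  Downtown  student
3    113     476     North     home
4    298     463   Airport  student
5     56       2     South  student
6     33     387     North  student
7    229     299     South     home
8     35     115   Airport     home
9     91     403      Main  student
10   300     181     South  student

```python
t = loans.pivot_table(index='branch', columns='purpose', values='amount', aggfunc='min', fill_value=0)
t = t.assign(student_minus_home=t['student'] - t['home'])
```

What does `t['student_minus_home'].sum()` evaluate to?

381

pivot: rows=branch, cols=purpose, min(amount):
purpose   home  student
branch                 
Airport    115      463
Downtown     0      271
Main         0      403
North      476      132
South      299        2
add column student_minus_home = t['student'] - t['home']:
purpose   home  student  student_minus_home
branch                                     
Airport    115      463                 348
Downtown     0      271                 271
Main         0      403                 403
North      476      132                -344
South      299        2                -297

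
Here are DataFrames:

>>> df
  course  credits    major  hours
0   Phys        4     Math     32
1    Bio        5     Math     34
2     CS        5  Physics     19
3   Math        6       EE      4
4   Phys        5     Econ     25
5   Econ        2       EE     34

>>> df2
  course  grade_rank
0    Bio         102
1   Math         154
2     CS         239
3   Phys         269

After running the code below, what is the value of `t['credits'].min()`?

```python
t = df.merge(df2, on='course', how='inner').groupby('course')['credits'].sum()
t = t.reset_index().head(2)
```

5

merge on 'course' (how='inner') → 5 rows:
  course  credits    major  hours  grade_rank
0   Phys        4     Math     32         269
1    Bio        5     Math     34         102
2     CS        5  Physics     19         239
3   Math        6       EE      4         154
4   Phys        5     Econ     25         269
group by course, sum of credits:
course
Bio     5
CS      5
Math    6
Phys    9
Name: credits, dtype: int64
reset_index():
  course  credits
0    Bio        5
1     CS        5
2   Math        6
3   Phys        9
take first 2 rows:
  course  credits
0    Bio        5
1     CS        5
The min of column 'credits' is 5.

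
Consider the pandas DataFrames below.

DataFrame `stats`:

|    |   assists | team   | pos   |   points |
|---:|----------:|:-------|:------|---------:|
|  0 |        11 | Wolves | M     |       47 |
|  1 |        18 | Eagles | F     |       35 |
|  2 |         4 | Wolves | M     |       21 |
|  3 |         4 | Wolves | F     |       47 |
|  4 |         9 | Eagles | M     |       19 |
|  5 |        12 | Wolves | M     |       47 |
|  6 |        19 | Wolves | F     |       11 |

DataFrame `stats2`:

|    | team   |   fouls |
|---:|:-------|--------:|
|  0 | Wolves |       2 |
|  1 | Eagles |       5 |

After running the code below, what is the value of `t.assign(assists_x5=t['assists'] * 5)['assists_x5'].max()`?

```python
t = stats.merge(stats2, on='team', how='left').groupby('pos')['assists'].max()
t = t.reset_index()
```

95

merge on 'team' (how='left') → 7 rows:
   assists    team pos  points  fouls
0       11  Wolves   M      47      2
1       18  Eagles   F      35      5
2        4  Wolves   M      21      2
3        4  Wolves   F      47      2
4        9  Eagles   M      19      5
5       12  Wolves   M      47      2
6       19  Wolves   F      11      2
group by pos, max of assists:
pos
F    19
M    12
Name: assists, dtype: int64
reset_index():
  pos  assists
0   F       19
1   M       12
add column assists_x5 = t['assists'] * 5:
  pos  assists  assists_x5
0   F       19          95
1   M       12          60
max of column 'assists_x5' → 95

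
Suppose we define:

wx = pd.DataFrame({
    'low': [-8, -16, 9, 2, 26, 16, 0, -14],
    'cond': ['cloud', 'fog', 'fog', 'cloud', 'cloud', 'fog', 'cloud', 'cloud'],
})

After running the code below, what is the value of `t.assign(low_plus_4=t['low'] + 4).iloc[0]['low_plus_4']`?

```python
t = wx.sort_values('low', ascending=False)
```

sort by low descending:
   low   cond
4   26  cloud
5   16    fog
2    9    fog
3    2  cloud
6    0  cloud
0   -8  cloud
7  -14  cloud
1  -16    fog
add column low_plus_4 = t['low'] + 4:
   low   cond  low_plus_4
4   26  cloud          30
5   16    fog          20
2    9    fog          13
3    2  cloud           6
6    0  cloud           4
0   -8  cloud          -4
7  -14  cloud         -10
1  -16    fog         -12
Reading off the value at position 0, column 'low_plus_4', we get 30.

30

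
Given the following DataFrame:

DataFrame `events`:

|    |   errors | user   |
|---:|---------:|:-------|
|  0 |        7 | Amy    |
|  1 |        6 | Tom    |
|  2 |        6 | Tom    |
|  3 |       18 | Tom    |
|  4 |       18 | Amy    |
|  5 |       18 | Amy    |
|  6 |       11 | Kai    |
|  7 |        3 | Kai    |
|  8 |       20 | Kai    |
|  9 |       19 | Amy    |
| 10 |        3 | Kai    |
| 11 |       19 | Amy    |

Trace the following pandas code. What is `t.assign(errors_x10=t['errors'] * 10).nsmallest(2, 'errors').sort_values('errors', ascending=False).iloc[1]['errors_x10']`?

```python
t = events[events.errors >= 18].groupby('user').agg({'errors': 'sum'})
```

filter rows where errors >= 18:
    errors user
3       18  Tom
4       18  Amy
5       18  Amy
8       20  Kai
9       19  Amy
11      19  Amy
group by user, sum of errors:
      errors
user        
Amy       74
Kai       20
Tom       18
add column errors_x10 = t['errors'] * 10:
      errors  errors_x10
user                    
Amy       74         740
Kai       20         200
Tom       18         180
take 2 rows with smallest errors:
      errors  errors_x10
user                    
Tom       18         180
Kai       20         200
sort by errors descending:
      errors  errors_x10
user                    
Kai       20         200
Tom       18         180
Then the value at position 1, column 'errors_x10': 180

180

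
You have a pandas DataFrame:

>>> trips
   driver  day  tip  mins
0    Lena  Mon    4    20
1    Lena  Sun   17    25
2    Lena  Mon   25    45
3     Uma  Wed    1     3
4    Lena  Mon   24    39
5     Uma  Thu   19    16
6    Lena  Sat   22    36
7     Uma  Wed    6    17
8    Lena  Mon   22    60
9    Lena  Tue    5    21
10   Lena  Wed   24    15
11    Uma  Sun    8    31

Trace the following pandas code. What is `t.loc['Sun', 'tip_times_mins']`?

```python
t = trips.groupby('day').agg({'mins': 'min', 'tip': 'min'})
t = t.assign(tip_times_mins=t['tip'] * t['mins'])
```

200

group by day: min(mins), min(tip):
     mins  tip
day           
Mon    20    4
Sat    36   22
Sun    25    8
Thu    16   19
Tue    21    5
Wed     3    1
add column tip_times_mins = t['tip'] * t['mins']:
     mins  tip  tip_times_mins
day                           
Mon    20    4              80
Sat    36   22             792
Sun    25    8             200
Thu    16   19             304
Tue    21    5             105
Wed     3    1               3
value at row 'Sun', column 'tip_times_mins' → 200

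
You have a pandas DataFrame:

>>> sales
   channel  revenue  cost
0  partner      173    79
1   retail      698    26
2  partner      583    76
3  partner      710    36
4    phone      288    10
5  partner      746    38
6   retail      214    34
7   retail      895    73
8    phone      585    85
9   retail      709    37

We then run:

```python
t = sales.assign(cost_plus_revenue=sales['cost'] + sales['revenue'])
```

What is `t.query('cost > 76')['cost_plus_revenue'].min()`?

add column cost_plus_revenue = sales['cost'] + sales['revenue']:
   channel  revenue  cost  cost_plus_revenue
0  partner      173    79                252
1   retail      698    26                724
2  partner      583    76                659
3  partner      710    36                746
4    phone      288    10                298
5  partner      746    38                784
6   retail      214    34                248
7   retail      895    73                968
8    phone      585    85                670
9   retail      709    37                746
filter rows where cost > 76:
   channel  revenue  cost  cost_plus_revenue
0  partner      173    79                252
8    phone      585    85                670
min of column 'cost_plus_revenue' → 252

252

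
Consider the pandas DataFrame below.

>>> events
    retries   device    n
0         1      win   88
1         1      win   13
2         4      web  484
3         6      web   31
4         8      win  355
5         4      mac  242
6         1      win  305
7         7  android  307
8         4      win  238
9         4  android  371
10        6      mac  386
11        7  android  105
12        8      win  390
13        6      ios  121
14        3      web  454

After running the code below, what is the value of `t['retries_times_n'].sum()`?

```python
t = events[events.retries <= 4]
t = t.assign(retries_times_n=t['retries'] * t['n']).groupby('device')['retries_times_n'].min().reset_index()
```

3827

filter rows where retries <= 4:
    retries   device    n
0         1      win   88
1         1      win   13
2         4      web  484
5         4      mac  242
6         1      win  305
8         4      win  238
9         4  android  371
14        3      web  454
add column retries_times_n = t['retries'] * t['n']:
    retries   device    n  retries_times_n
0         1      win   88               88
1         1      win   13               13
2         4      web  484             1936
5         4      mac  242              968
6         1      win  305              305
8         4      win  238              952
9         4  android  371             1484
14        3      web  454             1362
group by device, min of retries_times_n:
device
android    1484
mac         968
web        1362
win          13
Name: retries_times_n, dtype: int64
reset_index():
    device  retries_times_n
0  android             1484
1      mac              968
2      web             1362
3      win               13
Taking the sum of column 'retries_times_n' gives 3827.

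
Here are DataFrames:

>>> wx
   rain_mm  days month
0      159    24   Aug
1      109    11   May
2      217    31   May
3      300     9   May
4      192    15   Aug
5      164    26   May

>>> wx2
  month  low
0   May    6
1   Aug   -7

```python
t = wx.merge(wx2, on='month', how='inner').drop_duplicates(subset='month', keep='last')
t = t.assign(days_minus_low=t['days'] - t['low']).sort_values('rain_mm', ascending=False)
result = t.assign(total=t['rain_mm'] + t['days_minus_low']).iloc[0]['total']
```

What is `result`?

214

merge on 'month' (how='inner') → 6 rows:
   rain_mm  days month  low
0      159    24   Aug   -7
1      109    11   May    6
2      217    31   May    6
3      300     9   May    6
4      192    15   Aug   -7
5      164    26   May    6
drop duplicate month (keep=last):
   rain_mm  days month  low
4      192    15   Aug   -7
5      164    26   May    6
add column days_minus_low = t['days'] - t['low']:
   rain_mm  days month  low  days_minus_low
4      192    15   Aug   -7              22
5      164    26   May    6              20
sort by rain_mm descending:
   rain_mm  days month  low  days_minus_low
4      192    15   Aug   -7              22
5      164    26   May    6              20
add column total = t['rain_mm'] + t['days_minus_low']:
   rain_mm  days month  low  days_minus_low  total
4      192    15   Aug   -7              22    214
5      164    26   May    6              20    184
value at position 0, column 'total' → 214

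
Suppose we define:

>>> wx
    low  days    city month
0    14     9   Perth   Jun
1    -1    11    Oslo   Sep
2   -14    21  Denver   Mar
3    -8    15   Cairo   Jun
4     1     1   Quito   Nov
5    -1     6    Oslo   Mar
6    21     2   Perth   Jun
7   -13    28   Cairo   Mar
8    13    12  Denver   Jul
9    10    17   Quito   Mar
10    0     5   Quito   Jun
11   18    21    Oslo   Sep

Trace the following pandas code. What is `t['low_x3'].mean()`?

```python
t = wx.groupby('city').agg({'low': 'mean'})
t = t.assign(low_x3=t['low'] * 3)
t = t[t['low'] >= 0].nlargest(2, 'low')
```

34.25

group by city, mean of low:
              low
city             
Cairo  -10.500000
Denver  -0.500000
Oslo     5.333333
Perth   17.500000
Quito    3.666667
add column low_x3 = t['low'] * 3:
              low  low_x3
city                     
Cairo  -10.500000   -31.5
Denver  -0.500000    -1.5
Oslo     5.333333    16.0
Perth   17.500000    52.5
Quito    3.666667    11.0
filter rows where low >= 0:
             low  low_x3
city                    
Oslo    5.333333    16.0
Perth  17.500000    52.5
Quito   3.666667    11.0
take 2 rows with largest low:
             low  low_x3
city                    
Perth  17.500000    52.5
Oslo    5.333333    16.0
Then the mean of column 'low_x3': 34.25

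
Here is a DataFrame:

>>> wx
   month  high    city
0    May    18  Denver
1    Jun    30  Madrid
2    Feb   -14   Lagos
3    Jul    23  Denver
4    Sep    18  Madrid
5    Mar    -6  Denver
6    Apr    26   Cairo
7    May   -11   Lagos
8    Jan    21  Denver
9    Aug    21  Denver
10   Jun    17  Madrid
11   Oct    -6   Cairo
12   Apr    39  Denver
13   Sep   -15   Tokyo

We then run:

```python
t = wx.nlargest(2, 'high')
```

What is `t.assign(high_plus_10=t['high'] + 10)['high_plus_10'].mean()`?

take 2 rows with largest high:
   month  high    city
12   Apr    39  Denver
1    Jun    30  Madrid
add column high_plus_10 = t['high'] + 10:
   month  high    city  high_plus_10
12   Apr    39  Denver            49
1    Jun    30  Madrid            40

44.5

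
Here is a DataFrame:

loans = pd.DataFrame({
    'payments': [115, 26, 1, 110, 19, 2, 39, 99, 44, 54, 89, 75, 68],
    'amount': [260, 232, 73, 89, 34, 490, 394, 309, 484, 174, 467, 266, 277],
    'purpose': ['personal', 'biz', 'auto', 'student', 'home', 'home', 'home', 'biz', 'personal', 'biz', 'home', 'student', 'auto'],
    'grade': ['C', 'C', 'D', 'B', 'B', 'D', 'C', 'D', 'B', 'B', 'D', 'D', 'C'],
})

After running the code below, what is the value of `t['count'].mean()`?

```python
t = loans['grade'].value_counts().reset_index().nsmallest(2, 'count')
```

4.0

value_counts of grade:
grade
D    5
C    4
B    4
Name: count, dtype: int64
reset_index():
  grade  count
0     D      5
1     C      4
2     B      4
take 2 rows with smallest count:
  grade  count
1     C      4
2     B      4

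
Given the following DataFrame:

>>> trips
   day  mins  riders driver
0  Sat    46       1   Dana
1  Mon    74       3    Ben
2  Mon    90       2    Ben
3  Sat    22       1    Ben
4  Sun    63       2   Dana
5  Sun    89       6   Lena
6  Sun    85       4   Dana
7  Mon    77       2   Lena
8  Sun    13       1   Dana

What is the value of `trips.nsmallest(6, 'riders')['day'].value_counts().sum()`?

take 6 rows with smallest riders:
   day  mins  riders driver
0  Sat    46       1   Dana
3  Sat    22       1    Ben
8  Sun    13       1   Dana
2  Mon    90       2    Ben
4  Sun    63       2   Dana
7  Mon    77       2   Lena
value_counts of day:
day
Sat    2
Sun    2
Mon    2
Name: count, dtype: int64

6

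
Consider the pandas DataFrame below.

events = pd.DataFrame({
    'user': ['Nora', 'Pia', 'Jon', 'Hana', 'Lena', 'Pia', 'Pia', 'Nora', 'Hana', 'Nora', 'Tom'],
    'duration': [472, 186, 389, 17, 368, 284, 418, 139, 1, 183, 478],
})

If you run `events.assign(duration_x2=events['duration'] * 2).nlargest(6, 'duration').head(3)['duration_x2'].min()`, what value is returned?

836

add column duration_x2 = events['duration'] * 2:
    user  duration  duration_x2
0   Nora       472          944
1    Pia       186          372
2    Jon       389          778
3   Hana        17           34
4   Lena       368          736
5    Pia       284          568
6    Pia       418          836
7   Nora       139          278
8   Hana         1            2
9   Nora       183          366
10   Tom       478          956
take 6 rows with largest duration:
    user  duration  duration_x2
10   Tom       478          956
0   Nora       472          944
6    Pia       418          836
2    Jon       389          778
4   Lena       368          736
5    Pia       284          568
take first 3 rows:
    user  duration  duration_x2
10   Tom       478          956
0   Nora       472          944
6    Pia       418          836
Then the min of column 'duration_x2': 836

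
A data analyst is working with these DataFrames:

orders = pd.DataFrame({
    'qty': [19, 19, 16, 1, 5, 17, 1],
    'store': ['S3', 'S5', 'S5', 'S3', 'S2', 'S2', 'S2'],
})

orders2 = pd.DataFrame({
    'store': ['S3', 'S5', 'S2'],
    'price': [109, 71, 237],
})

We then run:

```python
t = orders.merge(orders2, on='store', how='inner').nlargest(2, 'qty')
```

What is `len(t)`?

2

merge on 'store' (how='inner') → 7 rows:
   qty store  price
0   19    S3    109
1   19    S5     71
2   16    S5     71
3    1    S3    109
4    5    S2    237
5   17    S2    237
6    1    S2    237
take 2 rows with largest qty:
   qty store  price
0   19    S3    109
1   19    S5     71
number of rows → 2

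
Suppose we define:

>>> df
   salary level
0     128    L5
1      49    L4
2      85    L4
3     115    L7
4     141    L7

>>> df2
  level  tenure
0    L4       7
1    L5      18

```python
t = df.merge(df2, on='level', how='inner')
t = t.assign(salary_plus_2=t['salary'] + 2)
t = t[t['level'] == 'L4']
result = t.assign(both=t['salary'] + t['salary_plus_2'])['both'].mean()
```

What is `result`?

merge on 'level' (how='inner') → 3 rows:
   salary level  tenure
0     128    L5      18
1      49    L4       7
2      85    L4       7
add column salary_plus_2 = t['salary'] + 2:
   salary level  tenure  salary_plus_2
0     128    L5      18            130
1      49    L4       7             51
2      85    L4       7             87
filter rows where level == 'L4':
   salary level  tenure  salary_plus_2
1      49    L4       7             51
2      85    L4       7             87
add column both = t['salary'] + t['salary_plus_2']:
   salary level  tenure  salary_plus_2  both
1      49    L4       7             51   100
2      85    L4       7             87   172

136.0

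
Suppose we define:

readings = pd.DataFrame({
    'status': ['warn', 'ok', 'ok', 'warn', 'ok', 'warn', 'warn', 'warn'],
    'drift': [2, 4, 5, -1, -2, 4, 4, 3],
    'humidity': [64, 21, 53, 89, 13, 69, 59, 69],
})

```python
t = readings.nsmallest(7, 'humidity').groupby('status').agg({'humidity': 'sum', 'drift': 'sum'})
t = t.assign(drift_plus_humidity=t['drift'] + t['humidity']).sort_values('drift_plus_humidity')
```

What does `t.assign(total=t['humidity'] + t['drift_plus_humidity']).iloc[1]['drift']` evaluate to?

take 7 rows with smallest humidity:
  status  drift  humidity
4     ok     -2        13
1     ok      4        21
2     ok      5        53
6   warn      4        59
0   warn      2        64
5   warn      4        69
7   warn      3        69
group by status: sum(humidity), sum(drift):
        humidity  drift
status                 
ok            87      7
warn         261     13
add column drift_plus_humidity = t['drift'] + t['humidity']:
        humidity  drift  drift_plus_humidity
status                                      
ok            87      7                   94
warn         261     13                  274
sort by drift_plus_humidity:
        humidity  drift  drift_plus_humidity
status                                      
ok            87      7                   94
warn         261     13                  274
add column total = t['humidity'] + t['drift_plus_humidity']:
        humidity  drift  drift_plus_humidity  total
status                                             
ok            87      7                   94    181
warn         261     13                  274    535

13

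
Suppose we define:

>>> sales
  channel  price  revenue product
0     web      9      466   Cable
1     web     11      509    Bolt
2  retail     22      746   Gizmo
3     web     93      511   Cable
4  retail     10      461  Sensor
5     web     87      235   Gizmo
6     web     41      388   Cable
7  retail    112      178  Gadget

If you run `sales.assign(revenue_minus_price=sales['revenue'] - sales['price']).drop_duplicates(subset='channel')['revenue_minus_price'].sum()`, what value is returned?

add column revenue_minus_price = sales['revenue'] - sales['price']:
  channel  price  revenue product  revenue_minus_price
0     web      9      466   Cable                  457
1     web     11      509    Bolt                  498
2  retail     22      746   Gizmo                  724
3     web     93      511   Cable                  418
4  retail     10      461  Sensor                  451
5     web     87      235   Gizmo                  148
6     web     41      388   Cable                  347
7  retail    112      178  Gadget                   66
drop duplicate channel (keep=first):
  channel  price  revenue product  revenue_minus_price
0     web      9      466   Cable                  457
2  retail     22      746   Gizmo                  724
So sum() = 1181.

1181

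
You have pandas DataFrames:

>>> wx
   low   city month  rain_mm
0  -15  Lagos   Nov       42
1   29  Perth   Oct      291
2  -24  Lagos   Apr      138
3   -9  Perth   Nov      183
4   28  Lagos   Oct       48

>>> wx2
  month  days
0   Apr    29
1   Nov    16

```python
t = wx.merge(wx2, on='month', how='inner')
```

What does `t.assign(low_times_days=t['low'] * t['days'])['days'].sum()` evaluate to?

61

merge on 'month' (how='inner') → 3 rows:
   low   city month  rain_mm  days
0  -15  Lagos   Nov       42    16
1  -24  Lagos   Apr      138    29
2   -9  Perth   Nov      183    16
add column low_times_days = t['low'] * t['days']:
   low   city month  rain_mm  days  low_times_days
0  -15  Lagos   Nov       42    16            -240
1  -24  Lagos   Apr      138    29            -696
2   -9  Perth   Nov      183    16            -144
Then the sum of column 'days': 61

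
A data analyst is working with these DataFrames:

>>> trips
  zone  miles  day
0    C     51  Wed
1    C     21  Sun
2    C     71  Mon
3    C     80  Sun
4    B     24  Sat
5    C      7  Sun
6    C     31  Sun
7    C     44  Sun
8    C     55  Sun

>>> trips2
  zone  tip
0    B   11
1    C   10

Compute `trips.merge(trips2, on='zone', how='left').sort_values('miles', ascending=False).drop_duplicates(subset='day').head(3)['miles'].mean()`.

67.3333333333

merge on 'zone' (how='left') → 9 rows:
  zone  miles  day  tip
0    C     51  Wed   10
1    C     21  Sun   10
2    C     71  Mon   10
3    C     80  Sun   10
4    B     24  Sat   11
5    C      7  Sun   10
6    C     31  Sun   10
7    C     44  Sun   10
8    C     55  Sun   10
sort by miles descending:
  zone  miles  day  tip
3    C     80  Sun   10
2    C     71  Mon   10
8    C     55  Sun   10
0    C     51  Wed   10
7    C     44  Sun   10
6    C     31  Sun   10
4    B     24  Sat   11
1    C     21  Sun   10
5    C      7  Sun   10
drop duplicate day (keep=first):
  zone  miles  day  tip
3    C     80  Sun   10
2    C     71  Mon   10
0    C     51  Wed   10
4    B     24  Sat   11
take first 3 rows:
  zone  miles  day  tip
3    C     80  Sun   10
2    C     71  Mon   10
0    C     51  Wed   10
So mean() = 67.3333333333.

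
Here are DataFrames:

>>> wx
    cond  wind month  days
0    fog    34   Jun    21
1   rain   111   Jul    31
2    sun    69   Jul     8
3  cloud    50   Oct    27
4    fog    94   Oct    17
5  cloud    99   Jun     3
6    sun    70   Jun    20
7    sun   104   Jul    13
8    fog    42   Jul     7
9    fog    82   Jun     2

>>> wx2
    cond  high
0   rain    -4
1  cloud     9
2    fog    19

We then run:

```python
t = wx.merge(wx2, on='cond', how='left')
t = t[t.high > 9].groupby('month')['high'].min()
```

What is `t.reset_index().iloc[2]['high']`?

19.0

merge on 'cond' (how='left') → 10 rows:
    cond  wind month  days  high
0    fog    34   Jun    21  19.0
1   rain   111   Jul    31  -4.0
2    sun    69   Jul     8   NaN
3  cloud    50   Oct    27   9.0
4    fog    94   Oct    17  19.0
5  cloud    99   Jun     3   9.0
6    sun    70   Jun    20   NaN
7    sun   104   Jul    13   NaN
8    fog    42   Jul     7  19.0
9    fog    82   Jun     2  19.0
filter rows where high > 9:
  cond  wind month  days  high
0  fog    34   Jun    21  19.0
4  fog    94   Oct    17  19.0
8  fog    42   Jul     7  19.0
9  fog    82   Jun     2  19.0
group by month, min of high:
month
Jul    19.0
Jun    19.0
Oct    19.0
Name: high, dtype: float64
reset_index():
  month  high
0   Jul  19.0
1   Jun  19.0
2   Oct  19.0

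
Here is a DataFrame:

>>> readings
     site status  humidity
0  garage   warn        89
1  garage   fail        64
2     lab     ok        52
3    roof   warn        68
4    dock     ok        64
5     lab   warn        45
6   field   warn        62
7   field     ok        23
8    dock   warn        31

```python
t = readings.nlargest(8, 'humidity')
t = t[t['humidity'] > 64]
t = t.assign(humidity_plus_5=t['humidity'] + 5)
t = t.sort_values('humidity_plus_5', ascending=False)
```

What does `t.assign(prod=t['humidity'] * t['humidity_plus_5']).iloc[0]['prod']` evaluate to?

take 8 rows with largest humidity:
     site status  humidity
0  garage   warn        89
3    roof   warn        68
1  garage   fail        64
4    dock     ok        64
6   field   warn        62
2     lab     ok        52
5     lab   warn        45
8    dock   warn        31
filter rows where humidity > 64:
     site status  humidity
0  garage   warn        89
3    roof   warn        68
add column humidity_plus_5 = t['humidity'] + 5:
     site status  humidity  humidity_plus_5
0  garage   warn        89               94
3    roof   warn        68               73
sort by humidity_plus_5 descending:
     site status  humidity  humidity_plus_5
0  garage   warn        89               94
3    roof   warn        68               73
add column prod = t['humidity'] * t['humidity_plus_5']:
     site status  humidity  humidity_plus_5  prod
0  garage   warn        89               94  8366
3    roof   warn        68               73  4964

8366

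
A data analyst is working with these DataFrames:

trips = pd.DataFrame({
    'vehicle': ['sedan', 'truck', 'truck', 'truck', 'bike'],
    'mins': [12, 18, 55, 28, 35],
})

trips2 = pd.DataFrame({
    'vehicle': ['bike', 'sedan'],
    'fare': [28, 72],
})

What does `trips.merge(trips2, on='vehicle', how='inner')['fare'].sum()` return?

100

merge on 'vehicle' (how='inner') → 2 rows:
  vehicle  mins  fare
0   sedan    12    72
1    bike    35    28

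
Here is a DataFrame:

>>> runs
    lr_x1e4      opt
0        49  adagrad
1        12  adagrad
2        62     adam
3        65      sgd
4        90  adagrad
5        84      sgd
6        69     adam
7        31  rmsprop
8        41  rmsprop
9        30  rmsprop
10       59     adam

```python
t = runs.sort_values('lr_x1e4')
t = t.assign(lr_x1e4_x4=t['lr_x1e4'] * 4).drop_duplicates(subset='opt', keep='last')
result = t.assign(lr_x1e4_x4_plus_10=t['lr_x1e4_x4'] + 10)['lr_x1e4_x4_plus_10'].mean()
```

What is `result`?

sort by lr_x1e4:
    lr_x1e4      opt
1        12  adagrad
9        30  rmsprop
7        31  rmsprop
8        41  rmsprop
0        49  adagrad
10       59     adam
2        62     adam
3        65      sgd
6        69     adam
5        84      sgd
4        90  adagrad
add column lr_x1e4_x4 = t['lr_x1e4'] * 4:
    lr_x1e4      opt  lr_x1e4_x4
1        12  adagrad          48
9        30  rmsprop         120
7        31  rmsprop         124
8        41  rmsprop         164
0        49  adagrad         196
10       59     adam         236
2        62     adam         248
3        65      sgd         260
6        69     adam         276
5        84      sgd         336
4        90  adagrad         360
drop duplicate opt (keep=last):
   lr_x1e4      opt  lr_x1e4_x4
8       41  rmsprop         164
6       69     adam         276
5       84      sgd         336
4       90  adagrad         360
add column lr_x1e4_x4_plus_10 = t['lr_x1e4_x4'] + 10:
   lr_x1e4      opt  lr_x1e4_x4  lr_x1e4_x4_plus_10
8       41  rmsprop         164                 174
6       69     adam         276                 286
5       84      sgd         336                 346
4       90  adagrad         360                 370
Finally, mean of column 'lr_x1e4_x4_plus_10' = 294.0.

294.0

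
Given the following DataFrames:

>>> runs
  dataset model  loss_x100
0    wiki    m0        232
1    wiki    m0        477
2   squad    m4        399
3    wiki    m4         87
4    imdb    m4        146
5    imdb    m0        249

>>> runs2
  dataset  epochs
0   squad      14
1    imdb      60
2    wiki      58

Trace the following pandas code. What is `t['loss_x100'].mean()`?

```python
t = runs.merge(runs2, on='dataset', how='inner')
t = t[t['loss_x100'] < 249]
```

merge on 'dataset' (how='inner') → 6 rows:
  dataset model  loss_x100  epochs
0    wiki    m0        232      58
1    wiki    m0        477      58
2   squad    m4        399      14
3    wiki    m4         87      58
4    imdb    m4        146      60
5    imdb    m0        249      60
filter rows where loss_x100 < 249:
  dataset model  loss_x100  epochs
0    wiki    m0        232      58
3    wiki    m4         87      58
4    imdb    m4        146      60
Reading off the mean of column 'loss_x100', we get 155.0.

155.0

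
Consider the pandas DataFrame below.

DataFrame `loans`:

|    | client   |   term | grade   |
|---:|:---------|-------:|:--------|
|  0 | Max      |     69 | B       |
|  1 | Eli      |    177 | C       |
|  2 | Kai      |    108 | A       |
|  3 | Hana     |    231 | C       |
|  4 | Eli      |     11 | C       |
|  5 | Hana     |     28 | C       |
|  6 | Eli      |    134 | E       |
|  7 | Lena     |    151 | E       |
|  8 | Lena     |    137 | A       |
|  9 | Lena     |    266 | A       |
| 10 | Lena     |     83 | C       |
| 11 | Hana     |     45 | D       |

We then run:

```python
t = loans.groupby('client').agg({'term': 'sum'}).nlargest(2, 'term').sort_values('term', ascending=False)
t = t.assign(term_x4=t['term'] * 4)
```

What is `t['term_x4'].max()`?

group by client, sum of term:
        term
client      
Eli      322
Hana     304
Kai      108
Lena     637
Max       69
take 2 rows with largest term:
        term
client      
Lena     637
Eli      322
sort by term descending:
        term
client      
Lena     637
Eli      322
add column term_x4 = t['term'] * 4:
        term  term_x4
client               
Lena     637     2548
Eli      322     1288
max of column 'term_x4' → 2548

2548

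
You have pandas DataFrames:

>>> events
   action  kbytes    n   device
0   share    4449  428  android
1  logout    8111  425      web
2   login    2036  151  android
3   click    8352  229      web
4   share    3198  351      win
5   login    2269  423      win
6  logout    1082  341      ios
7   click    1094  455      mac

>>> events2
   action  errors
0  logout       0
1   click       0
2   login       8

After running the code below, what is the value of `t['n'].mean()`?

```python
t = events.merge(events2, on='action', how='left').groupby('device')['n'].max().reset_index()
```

414.4

merge on 'action' (how='left') → 8 rows:
   action  kbytes    n   device  errors
0   share    4449  428  android     NaN
1  logout    8111  425      web     0.0
2   login    2036  151  android     8.0
3   click    8352  229      web     0.0
4   share    3198  351      win     NaN
5   login    2269  423      win     8.0
6  logout    1082  341      ios     0.0
7   click    1094  455      mac     0.0
group by device, max of n:
device
android    428
ios        341
mac        455
web        425
win        423
Name: n, dtype: int64
reset_index():
    device    n
0  android  428
1      ios  341
2      mac  455
3      web  425
4      win  423
Hence 414.4.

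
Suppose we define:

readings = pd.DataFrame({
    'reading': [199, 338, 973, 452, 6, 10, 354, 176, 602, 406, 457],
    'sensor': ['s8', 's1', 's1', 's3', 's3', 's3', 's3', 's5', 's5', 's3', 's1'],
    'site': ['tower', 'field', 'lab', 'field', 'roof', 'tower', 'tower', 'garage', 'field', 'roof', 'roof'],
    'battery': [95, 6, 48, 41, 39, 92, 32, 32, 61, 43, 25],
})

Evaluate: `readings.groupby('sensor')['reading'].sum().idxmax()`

group by sensor, sum of reading:
sensor
s1    1768
s3    1228
s5     778
s8     199
Name: reading, dtype: int64

s1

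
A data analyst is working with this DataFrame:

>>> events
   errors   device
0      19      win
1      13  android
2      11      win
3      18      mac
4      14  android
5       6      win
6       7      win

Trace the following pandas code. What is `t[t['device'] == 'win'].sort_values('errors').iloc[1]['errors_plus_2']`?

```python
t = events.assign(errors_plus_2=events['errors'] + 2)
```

9

add column errors_plus_2 = events['errors'] + 2:
   errors   device  errors_plus_2
0      19      win             21
1      13  android             15
2      11      win             13
3      18      mac             20
4      14  android             16
5       6      win              8
6       7      win              9
filter rows where device == 'win':
   errors device  errors_plus_2
0      19    win             21
2      11    win             13
5       6    win              8
6       7    win              9
sort by errors:
   errors device  errors_plus_2
5       6    win              8
6       7    win              9
2      11    win             13
0      19    win             21
So iloc[1]['errors_plus_2'] = 9.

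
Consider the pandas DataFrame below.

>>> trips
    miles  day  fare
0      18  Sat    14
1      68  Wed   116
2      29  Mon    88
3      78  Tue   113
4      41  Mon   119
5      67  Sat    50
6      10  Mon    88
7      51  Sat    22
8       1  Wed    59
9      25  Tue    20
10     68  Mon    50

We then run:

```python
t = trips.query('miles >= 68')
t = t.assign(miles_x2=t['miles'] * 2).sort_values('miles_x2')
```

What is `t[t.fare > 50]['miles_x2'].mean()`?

filter rows where miles >= 68:
    miles  day  fare
1      68  Wed   116
3      78  Tue   113
10     68  Mon    50
add column miles_x2 = t['miles'] * 2:
    miles  day  fare  miles_x2
1      68  Wed   116       136
3      78  Tue   113       156
10     68  Mon    50       136
sort by miles_x2:
    miles  day  fare  miles_x2
1      68  Wed   116       136
10     68  Mon    50       136
3      78  Tue   113       156
filter rows where fare > 50:
   miles  day  fare  miles_x2
1     68  Wed   116       136
3     78  Tue   113       156
So mean() = 146.0.

146.0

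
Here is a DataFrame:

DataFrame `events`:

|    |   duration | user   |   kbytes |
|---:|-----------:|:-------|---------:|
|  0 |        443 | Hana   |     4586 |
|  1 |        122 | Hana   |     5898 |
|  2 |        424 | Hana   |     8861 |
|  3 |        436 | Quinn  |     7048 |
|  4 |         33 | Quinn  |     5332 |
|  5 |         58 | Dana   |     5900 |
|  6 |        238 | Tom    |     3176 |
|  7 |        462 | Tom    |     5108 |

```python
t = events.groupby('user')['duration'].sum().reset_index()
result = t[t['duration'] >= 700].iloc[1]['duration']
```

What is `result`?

700

group by user, sum of duration:
user
Dana      58
Hana     989
Quinn    469
Tom      700
Name: duration, dtype: int64
reset_index():
    user  duration
0   Dana        58
1   Hana       989
2  Quinn       469
3    Tom       700
filter rows where duration >= 700:
   user  duration
1  Hana       989
3   Tom       700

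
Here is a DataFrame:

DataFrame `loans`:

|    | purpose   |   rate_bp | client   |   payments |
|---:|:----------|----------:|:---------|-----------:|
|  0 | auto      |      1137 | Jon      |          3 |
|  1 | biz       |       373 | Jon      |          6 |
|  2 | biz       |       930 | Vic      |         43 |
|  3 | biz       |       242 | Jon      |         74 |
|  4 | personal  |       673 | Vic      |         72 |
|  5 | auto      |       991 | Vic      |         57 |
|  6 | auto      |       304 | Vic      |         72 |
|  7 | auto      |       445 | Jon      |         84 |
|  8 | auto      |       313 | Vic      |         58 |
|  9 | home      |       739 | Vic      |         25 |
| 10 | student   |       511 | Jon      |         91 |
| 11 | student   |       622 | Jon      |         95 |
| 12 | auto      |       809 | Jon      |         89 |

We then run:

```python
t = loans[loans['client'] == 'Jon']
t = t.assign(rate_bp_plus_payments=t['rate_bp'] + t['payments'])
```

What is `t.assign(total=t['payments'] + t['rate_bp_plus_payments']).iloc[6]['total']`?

987

filter rows where client == 'Jon':
    purpose  rate_bp client  payments
0      auto     1137    Jon         3
1       biz      373    Jon         6
3       biz      242    Jon        74
7      auto      445    Jon        84
10  student      511    Jon        91
11  student      622    Jon        95
12     auto      809    Jon        89
add column rate_bp_plus_payments = t['rate_bp'] + t['payments']:
    purpose  rate_bp client  payments  rate_bp_plus_payments
0      auto     1137    Jon         3                   1140
1       biz      373    Jon         6                    379
3       biz      242    Jon        74                    316
7      auto      445    Jon        84                    529
10  student      511    Jon        91                    602
11  student      622    Jon        95                    717
12     auto      809    Jon        89                    898
add column total = t['payments'] + t['rate_bp_plus_payments']:
    purpose  rate_bp client  payments  rate_bp_plus_payments  total
0      auto     1137    Jon         3                   1140   1143
1       biz      373    Jon         6                    379    385
3       biz      242    Jon        74                    316    390
7      auto      445    Jon        84                    529    613
10  student      511    Jon        91                    602    693
11  student      622    Jon        95                    717    812
12     auto      809    Jon        89                    898    987
The value at position 6, column 'total' is 987.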